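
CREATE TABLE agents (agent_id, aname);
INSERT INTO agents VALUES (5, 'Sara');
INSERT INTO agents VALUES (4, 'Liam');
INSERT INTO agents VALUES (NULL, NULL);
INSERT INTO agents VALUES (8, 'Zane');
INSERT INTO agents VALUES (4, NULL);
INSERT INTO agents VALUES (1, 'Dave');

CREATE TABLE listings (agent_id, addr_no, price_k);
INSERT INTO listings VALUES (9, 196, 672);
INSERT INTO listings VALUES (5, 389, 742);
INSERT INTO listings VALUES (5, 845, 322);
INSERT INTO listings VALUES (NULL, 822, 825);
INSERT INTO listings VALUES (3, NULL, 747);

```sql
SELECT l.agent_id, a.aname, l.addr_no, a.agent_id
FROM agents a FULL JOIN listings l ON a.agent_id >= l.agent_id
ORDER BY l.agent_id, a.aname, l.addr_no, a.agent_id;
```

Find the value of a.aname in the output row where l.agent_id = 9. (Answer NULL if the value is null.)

NULL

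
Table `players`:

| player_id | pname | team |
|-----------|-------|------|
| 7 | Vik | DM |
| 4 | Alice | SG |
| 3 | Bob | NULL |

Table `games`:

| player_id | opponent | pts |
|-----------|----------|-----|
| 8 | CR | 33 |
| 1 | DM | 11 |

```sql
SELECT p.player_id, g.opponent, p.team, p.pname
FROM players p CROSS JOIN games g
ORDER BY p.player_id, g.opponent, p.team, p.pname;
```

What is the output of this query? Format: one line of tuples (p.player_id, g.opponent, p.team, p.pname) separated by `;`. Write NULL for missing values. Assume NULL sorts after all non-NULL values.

CROSS JOIN pairs every row of `players` with every row of `games`: 3 × 2 = 6 rows.
After projecting and ordering:
p.player_id | g.opponent | p.team | p.pname
3 | CR | NULL | Bob
3 | DM | NULL | Bob
4 | CR | SG | Alice
4 | DM | SG | Alice
7 | CR | DM | Vik
7 | DM | DM | Vik

(3, CR, NULL, Bob); (3, DM, NULL, Bob); (4, CR, SG, Alice); (4, DM, SG, Alice); (7, CR, DM, Vik); (7, DM, DM, Vik)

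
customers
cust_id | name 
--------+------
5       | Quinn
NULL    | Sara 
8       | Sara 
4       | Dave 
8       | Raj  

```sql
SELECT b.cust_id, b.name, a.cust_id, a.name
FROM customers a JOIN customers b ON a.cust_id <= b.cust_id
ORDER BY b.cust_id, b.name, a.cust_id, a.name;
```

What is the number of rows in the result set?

11

INNER JOIN keeps only pairs where the ON condition holds.
Matching on a.cust_id <= b.cust_id. A NULL in a compared column never satisfies the condition.
Matched pairs: 11.
Total: 11 rows.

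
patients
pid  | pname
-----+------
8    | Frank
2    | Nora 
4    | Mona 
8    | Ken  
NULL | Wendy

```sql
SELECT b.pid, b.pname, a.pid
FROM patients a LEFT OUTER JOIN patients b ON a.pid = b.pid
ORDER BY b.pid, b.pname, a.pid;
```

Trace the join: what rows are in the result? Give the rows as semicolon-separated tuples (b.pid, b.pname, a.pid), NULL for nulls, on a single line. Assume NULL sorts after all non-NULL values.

(2, Nora, 2); (4, Mona, 4); (8, Frank, 8); (8, Frank, 8); (8, Ken, 8); (8, Ken, 8); (NULL, NULL, NULL)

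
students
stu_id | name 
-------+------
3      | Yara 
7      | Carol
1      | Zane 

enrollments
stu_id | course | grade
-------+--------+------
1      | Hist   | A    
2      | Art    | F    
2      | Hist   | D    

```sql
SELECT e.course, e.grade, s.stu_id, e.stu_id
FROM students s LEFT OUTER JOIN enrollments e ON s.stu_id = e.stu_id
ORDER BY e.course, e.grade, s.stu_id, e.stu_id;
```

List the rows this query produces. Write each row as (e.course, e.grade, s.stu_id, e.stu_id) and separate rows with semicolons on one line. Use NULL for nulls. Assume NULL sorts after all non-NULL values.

LEFT JOIN keeps every row from `students`; unmatched rows get NULL for `enrollments`'s columns.
Matching on s.stu_id = e.stu_id.
Matched pairs: 1; unmatched s rows kept: 2.

(Hist, A, 1, 1); (NULL, NULL, 3, NULL); (NULL, NULL, 7, NULL)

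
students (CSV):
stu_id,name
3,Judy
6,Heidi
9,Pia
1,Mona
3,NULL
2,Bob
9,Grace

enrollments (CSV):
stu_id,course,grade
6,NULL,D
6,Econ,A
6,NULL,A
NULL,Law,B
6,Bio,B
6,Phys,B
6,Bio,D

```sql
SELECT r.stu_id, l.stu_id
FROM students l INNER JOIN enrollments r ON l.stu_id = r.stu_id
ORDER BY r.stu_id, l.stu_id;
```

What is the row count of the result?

INNER JOIN keeps only pairs where the ON condition holds.
Matching on l.stu_id = r.stu_id. A NULL in a compared column never satisfies the condition.
- l row (stu_id=3): no match → dropped.
- l row (stu_id=6): matches 6 r row(s) → 6 output row(s).
- l row (stu_id=9): no match → dropped.
- l row (stu_id=1): no match → dropped.
- l row (stu_id=3): no match → dropped.
- l row (stu_id=2): no match → dropped.
- l row (stu_id=9): no match → dropped.
Total: 6 rows.

6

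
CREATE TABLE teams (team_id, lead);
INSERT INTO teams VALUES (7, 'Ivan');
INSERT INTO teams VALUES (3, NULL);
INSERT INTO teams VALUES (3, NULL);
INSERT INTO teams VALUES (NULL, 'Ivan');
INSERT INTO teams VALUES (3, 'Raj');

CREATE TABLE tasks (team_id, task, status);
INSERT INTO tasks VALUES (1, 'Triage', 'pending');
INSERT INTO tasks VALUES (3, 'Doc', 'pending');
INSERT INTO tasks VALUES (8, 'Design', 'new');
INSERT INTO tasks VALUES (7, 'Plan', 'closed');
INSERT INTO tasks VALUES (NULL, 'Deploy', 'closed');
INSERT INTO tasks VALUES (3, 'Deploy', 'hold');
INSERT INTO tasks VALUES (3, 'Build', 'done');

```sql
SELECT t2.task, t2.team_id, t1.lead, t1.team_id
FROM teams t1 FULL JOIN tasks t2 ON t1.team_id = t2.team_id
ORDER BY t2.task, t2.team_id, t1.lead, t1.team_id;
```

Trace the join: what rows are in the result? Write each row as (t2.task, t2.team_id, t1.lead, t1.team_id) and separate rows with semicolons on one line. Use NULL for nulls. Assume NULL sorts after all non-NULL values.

(Build, 3, Raj, 3); (Build, 3, NULL, 3); (Build, 3, NULL, 3); (Deploy, 3, Raj, 3); (Deploy, 3, NULL, 3); (Deploy, 3, NULL, 3); (Deploy, NULL, NULL, NULL); (Design, 8, NULL, NULL); (Doc, 3, Raj, 3); (Doc, 3, NULL, 3); (Doc, 3, NULL, 3); (Plan, 7, Ivan, 7); (Triage, 1, NULL, NULL); (NULL, NULL, Ivan, NULL)

FULL OUTER JOIN keeps every row from both sides; unmatched rows get NULL for the other side's columns.
Matching on t1.team_id = t2.team_id. A NULL in a compared column never satisfies the condition.
- t1 (team_id=7) pairs with 1 row(s) of t2.
- t1 (team_id=3) pairs with 3 row(s) of t2.
- t1 (team_id=3) pairs with 3 row(s) of t2.
- t1 (team_id=NULL) has no partner → padded with NULL.
- t1 (team_id=3) pairs with 3 row(s) of t2.
- plus 3 unmatched t2 row(s), each kept with NULL t1 columns.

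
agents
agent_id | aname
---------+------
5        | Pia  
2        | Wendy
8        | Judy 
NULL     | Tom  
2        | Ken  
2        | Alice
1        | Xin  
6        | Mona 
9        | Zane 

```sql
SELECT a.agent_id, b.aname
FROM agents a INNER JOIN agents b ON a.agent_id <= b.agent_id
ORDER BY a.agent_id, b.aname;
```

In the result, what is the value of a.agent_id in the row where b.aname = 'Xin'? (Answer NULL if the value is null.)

1

INNER JOIN keeps only pairs where the ON condition holds.
Matching on a.agent_id <= b.agent_id. A NULL in a compared column never satisfies the condition.
Matched pairs: 39.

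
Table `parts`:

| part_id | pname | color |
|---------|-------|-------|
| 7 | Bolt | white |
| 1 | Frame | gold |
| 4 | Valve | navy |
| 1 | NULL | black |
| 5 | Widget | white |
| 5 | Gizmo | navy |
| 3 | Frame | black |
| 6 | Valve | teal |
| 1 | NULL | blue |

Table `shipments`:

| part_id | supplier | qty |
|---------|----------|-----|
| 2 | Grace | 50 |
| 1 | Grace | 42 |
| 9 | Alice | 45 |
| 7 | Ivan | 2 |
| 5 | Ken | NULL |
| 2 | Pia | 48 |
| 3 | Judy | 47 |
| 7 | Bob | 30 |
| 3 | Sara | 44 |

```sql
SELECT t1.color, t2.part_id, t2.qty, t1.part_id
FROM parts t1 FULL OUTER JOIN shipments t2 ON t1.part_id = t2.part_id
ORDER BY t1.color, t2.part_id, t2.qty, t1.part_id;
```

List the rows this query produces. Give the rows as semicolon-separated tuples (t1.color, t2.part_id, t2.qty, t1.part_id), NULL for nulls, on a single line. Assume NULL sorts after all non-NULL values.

(black, 1, 42, 1); (black, 3, 44, 3); (black, 3, 47, 3); (blue, 1, 42, 1); (gold, 1, 42, 1); (navy, 5, NULL, 5); (navy, NULL, NULL, 4); (teal, NULL, NULL, 6); (white, 5, NULL, 5); (white, 7, 2, 7); (white, 7, 30, 7); (NULL, 2, 48, NULL); (NULL, 2, 50, NULL); (NULL, 9, 45, NULL)

FULL OUTER JOIN keeps every row from both sides; unmatched rows get NULL for the other side's columns.
Matching on t1.part_id = t2.part_id.
- t1[0] part_id=7 → 2 match(es) in t2 → 2 row(s).
- t1[1] part_id=1 → 1 match(es) in t2 → 1 row(s).
- t1[2] part_id=4 → no match; kept with NULLs on the t2 side.
- t1[3] part_id=1 → 1 match(es) in t2 → 1 row(s).
- t1[4] part_id=5 → 1 match(es) in t2 → 1 row(s).
- t1[5] part_id=5 → 1 match(es) in t2 → 1 row(s).
- t1[6] part_id=3 → 2 match(es) in t2 → 2 row(s).
- t1[7] part_id=6 → no match; kept with NULLs on the t2 side.
- t1[8] part_id=1 → 1 match(es) in t2 → 1 row(s).
- 3 t2 row(s) had no t1 match → kept, t1 columns NULL.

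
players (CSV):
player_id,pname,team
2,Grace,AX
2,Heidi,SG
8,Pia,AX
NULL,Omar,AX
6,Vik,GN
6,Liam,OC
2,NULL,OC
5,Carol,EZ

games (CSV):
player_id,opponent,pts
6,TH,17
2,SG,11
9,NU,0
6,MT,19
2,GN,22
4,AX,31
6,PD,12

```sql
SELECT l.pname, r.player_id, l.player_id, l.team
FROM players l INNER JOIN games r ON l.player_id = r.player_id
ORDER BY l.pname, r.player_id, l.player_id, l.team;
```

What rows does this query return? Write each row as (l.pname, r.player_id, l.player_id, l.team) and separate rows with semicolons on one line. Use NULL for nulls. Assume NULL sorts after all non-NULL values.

INNER JOIN keeps only pairs where the ON condition holds.
Matching on l.player_id = r.player_id. A NULL in a compared column never satisfies the condition.
- l row (player_id=2): matches 2 r row(s) → 2 output row(s).
- l row (player_id=2): matches 2 r row(s) → 2 output row(s).
- l row (player_id=8): no match → dropped.
- l row (player_id=NULL): no match → dropped.
- l row (player_id=6): matches 3 r row(s) → 3 output row(s).
- l row (player_id=6): matches 3 r row(s) → 3 output row(s).
- l row (player_id=2): matches 2 r row(s) → 2 output row(s).
- l row (player_id=5): no match → dropped.

(Grace, 2, 2, AX); (Grace, 2, 2, AX); (Heidi, 2, 2, SG); (Heidi, 2, 2, SG); (Liam, 6, 6, OC); (Liam, 6, 6, OC); (Liam, 6, 6, OC); (Vik, 6, 6, GN); (Vik, 6, 6, GN); (Vik, 6, 6, GN); (NULL, 2, 2, OC); (NULL, 2, 2, OC)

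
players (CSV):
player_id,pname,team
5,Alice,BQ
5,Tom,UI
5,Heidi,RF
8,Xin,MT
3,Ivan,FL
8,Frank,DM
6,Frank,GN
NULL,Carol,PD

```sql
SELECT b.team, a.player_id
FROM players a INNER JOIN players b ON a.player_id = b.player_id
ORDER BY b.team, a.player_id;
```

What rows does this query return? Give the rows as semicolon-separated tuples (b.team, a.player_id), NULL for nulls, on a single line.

INNER JOIN keeps only pairs where the ON condition holds.
Matching on a.player_id = b.player_id. A NULL in a compared column never satisfies the condition.
- player_id=5: 3 matching b row(s), so 3 row(s) emitted.
- player_id=5: 3 matching b row(s), so 3 row(s) emitted.
- player_id=5: 3 matching b row(s), so 3 row(s) emitted.
- player_id=8: 2 matching b row(s), so 2 row(s) emitted.
- player_id=3: 1 matching b row(s), so 1 row(s) emitted.
- player_id=8: 2 matching b row(s), so 2 row(s) emitted.
- player_id=6: 1 matching b row(s), so 1 row(s) emitted.
- player_id=NULL: no matching b row, dropped.

(BQ, 5); (BQ, 5); (BQ, 5); (DM, 8); (DM, 8); (FL, 3); (GN, 6); (MT, 8); (MT, 8); (RF, 5); (RF, 5); (RF, 5); (UI, 5); (UI, 5); (UI, 5)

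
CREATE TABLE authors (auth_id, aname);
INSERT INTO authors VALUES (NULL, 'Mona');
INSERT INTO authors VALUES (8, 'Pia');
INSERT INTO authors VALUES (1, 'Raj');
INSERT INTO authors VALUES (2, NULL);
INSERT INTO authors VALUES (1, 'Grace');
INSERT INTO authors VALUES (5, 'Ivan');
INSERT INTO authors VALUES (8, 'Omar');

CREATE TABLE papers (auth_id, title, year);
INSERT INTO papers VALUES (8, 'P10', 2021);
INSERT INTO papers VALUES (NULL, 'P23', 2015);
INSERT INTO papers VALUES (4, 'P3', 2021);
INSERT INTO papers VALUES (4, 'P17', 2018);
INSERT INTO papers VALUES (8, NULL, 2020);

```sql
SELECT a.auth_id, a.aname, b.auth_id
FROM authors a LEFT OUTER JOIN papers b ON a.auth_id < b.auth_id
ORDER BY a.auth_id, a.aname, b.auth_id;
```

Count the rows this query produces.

17

LEFT JOIN keeps every row from `authors`; unmatched rows get NULL for `papers`'s columns.
Matching on a.auth_id < b.auth_id. A NULL in a compared column never satisfies the condition.
Matched pairs: 14; unmatched a rows kept: 3.
Total: 14 matched + 3 padded = 17 rows.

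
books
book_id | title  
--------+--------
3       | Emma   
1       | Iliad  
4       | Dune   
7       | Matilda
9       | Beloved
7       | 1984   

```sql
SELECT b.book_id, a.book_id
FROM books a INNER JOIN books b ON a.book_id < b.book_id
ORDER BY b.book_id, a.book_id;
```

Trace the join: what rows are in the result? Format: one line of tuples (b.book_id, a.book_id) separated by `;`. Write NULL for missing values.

(3, 1); (4, 1); (4, 3); (7, 1); (7, 1); (7, 3); (7, 3); (7, 4); (7, 4); (9, 1); (9, 3); (9, 4); (9, 7); (9, 7)

INNER JOIN keeps only pairs where the ON condition holds.
Matching on a.book_id < b.book_id.
Matched pairs: 14.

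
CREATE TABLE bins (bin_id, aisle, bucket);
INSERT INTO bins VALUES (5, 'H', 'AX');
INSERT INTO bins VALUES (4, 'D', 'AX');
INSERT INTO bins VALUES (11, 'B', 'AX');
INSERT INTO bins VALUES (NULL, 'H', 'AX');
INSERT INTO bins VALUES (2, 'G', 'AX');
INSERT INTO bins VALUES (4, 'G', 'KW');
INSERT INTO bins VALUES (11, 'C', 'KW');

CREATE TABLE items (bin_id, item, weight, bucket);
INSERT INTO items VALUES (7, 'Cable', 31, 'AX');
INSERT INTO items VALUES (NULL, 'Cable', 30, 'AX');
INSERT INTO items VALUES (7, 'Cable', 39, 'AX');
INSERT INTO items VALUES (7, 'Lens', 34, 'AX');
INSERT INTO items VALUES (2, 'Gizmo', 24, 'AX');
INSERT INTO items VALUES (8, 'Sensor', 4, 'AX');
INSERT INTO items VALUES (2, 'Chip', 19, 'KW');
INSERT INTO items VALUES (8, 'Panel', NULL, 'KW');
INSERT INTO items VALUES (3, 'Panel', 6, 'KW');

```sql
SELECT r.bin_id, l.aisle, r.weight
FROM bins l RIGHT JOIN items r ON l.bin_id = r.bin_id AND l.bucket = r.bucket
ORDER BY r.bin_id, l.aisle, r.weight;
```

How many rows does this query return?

9

RIGHT JOIN keeps every row from `items`; unmatched rows get NULL for `bins`'s columns.
Matching on l.bin_id = r.bin_id AND l.bucket = r.bucket. A NULL in a compared column never satisfies the condition.
- bin_id=5, bucket=AX: no matching r row.
- bin_id=4, bucket=AX: no matching r row.
- bin_id=11, bucket=AX: no matching r row.
- bin_id=NULL, bucket=AX: no matching r row.
- bin_id=2, bucket=AX: 1 matching r row(s), so 1 row(s) emitted.
- bin_id=4, bucket=KW: no matching r row.
- bin_id=11, bucket=KW: no matching r row.
- 8 r row(s) had no l match → kept, l columns NULL.
Total: 1 matched + 8 padded = 9 rows.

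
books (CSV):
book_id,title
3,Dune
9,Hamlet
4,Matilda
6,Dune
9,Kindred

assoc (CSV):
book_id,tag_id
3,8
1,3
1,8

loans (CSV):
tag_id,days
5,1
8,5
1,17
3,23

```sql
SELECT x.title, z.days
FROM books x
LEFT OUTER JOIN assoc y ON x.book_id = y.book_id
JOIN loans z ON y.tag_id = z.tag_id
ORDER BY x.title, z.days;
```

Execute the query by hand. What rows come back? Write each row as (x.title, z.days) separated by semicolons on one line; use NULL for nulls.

(Dune, 5)

Step 1 — x LEFT JOIN y on book_id → 5 row(s).
Then INNER JOIN `loans z` on tag_id: keep only rows whose y.tag_id appears in z.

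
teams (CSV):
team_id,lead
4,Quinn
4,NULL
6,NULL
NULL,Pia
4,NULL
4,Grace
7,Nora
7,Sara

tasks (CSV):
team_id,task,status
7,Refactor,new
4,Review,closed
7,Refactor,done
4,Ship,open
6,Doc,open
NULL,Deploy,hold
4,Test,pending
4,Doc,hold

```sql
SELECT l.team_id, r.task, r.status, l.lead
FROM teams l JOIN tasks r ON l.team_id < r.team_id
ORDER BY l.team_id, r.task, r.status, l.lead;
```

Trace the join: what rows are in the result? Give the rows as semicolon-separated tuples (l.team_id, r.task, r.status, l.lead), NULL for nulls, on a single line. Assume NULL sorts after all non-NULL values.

(4, Doc, open, Grace); (4, Doc, open, Quinn); (4, Doc, open, NULL); (4, Doc, open, NULL); (4, Refactor, done, Grace); (4, Refactor, done, Quinn); (4, Refactor, done, NULL); (4, Refactor, done, NULL); (4, Refactor, new, Grace); (4, Refactor, new, Quinn); (4, Refactor, new, NULL); (4, Refactor, new, NULL); (6, Refactor, done, NULL); (6, Refactor, new, NULL)

INNER JOIN keeps only pairs where the ON condition holds.
Matching on l.team_id < r.team_id. A NULL in a compared column never satisfies the condition.
Matched pairs: 14.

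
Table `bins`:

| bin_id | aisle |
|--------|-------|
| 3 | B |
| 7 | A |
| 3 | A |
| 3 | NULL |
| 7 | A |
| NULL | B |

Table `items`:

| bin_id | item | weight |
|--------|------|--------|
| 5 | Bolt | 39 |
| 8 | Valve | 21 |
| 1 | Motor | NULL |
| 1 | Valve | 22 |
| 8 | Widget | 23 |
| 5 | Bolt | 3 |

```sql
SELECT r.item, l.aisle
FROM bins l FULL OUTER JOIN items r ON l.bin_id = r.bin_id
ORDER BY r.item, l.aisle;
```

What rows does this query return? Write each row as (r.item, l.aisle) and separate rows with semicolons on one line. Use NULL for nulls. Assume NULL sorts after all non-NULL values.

(Bolt, NULL); (Bolt, NULL); (Motor, NULL); (Valve, NULL); (Valve, NULL); (Widget, NULL); (NULL, A); (NULL, A); (NULL, A); (NULL, B); (NULL, B); (NULL, NULL)

FULL OUTER JOIN keeps every row from both sides; unmatched rows get NULL for the other side's columns.
Matching on l.bin_id = r.bin_id. A NULL in a compared column never satisfies the condition.
- l[0] bin_id=3 → no match; kept with NULLs on the r side.
- l[1] bin_id=7 → no match; kept with NULLs on the r side.
- l[2] bin_id=3 → no match; kept with NULLs on the r side.
- l[3] bin_id=3 → no match; kept with NULLs on the r side.
- l[4] bin_id=7 → no match; kept with NULLs on the r side.
- l[5] bin_id=NULL → no match; kept with NULLs on the r side.
- 6 r row(s) had no l match → kept, l columns NULL.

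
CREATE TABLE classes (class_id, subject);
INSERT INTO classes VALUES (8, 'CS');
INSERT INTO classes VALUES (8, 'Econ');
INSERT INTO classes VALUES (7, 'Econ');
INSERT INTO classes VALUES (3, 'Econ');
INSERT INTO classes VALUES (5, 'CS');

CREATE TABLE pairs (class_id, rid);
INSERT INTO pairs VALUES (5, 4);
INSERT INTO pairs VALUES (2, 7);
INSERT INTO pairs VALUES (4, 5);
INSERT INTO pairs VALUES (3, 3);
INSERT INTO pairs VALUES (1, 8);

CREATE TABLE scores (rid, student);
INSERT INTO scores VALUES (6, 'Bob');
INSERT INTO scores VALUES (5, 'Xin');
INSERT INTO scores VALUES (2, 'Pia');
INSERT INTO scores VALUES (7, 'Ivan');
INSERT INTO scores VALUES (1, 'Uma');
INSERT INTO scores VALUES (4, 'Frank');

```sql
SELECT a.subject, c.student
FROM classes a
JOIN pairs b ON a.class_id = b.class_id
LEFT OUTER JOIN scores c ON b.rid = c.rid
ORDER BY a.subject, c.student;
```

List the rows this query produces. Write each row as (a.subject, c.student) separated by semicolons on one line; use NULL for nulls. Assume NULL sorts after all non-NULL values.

(CS, Frank); (Econ, NULL)

Joins associate left-to-right: classes INNER JOIN pairs on class_id gives 2 intermediate row(s).
Then LEFT JOIN `scores c` on rid: each of those 2 rows is kept; rows whose b.rid has no match in c get NULL for c's columns.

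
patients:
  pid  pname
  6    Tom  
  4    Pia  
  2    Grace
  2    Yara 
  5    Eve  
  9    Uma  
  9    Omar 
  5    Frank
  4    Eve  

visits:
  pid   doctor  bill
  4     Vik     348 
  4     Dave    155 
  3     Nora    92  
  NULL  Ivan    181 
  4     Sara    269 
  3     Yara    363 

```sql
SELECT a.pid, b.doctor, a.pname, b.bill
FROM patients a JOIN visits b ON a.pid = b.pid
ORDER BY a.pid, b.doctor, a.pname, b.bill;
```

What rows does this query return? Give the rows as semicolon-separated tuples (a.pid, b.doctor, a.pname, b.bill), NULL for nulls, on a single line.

(4, Dave, Eve, 155); (4, Dave, Pia, 155); (4, Sara, Eve, 269); (4, Sara, Pia, 269); (4, Vik, Eve, 348); (4, Vik, Pia, 348)

INNER JOIN keeps only pairs where the ON condition holds.
Matching on a.pid = b.pid. A NULL in a compared column never satisfies the condition.
- a[0] pid=6 → no match; dropped.
- a[1] pid=4 → 3 match(es) in b → 3 row(s).
- a[2] pid=2 → no match; dropped.
- a[3] pid=2 → no match; dropped.
- a[4] pid=5 → no match; dropped.
- a[5] pid=9 → no match; dropped.
- a[6] pid=9 → no match; dropped.
- a[7] pid=5 → no match; dropped.
- a[8] pid=4 → 3 match(es) in b → 3 row(s).
After projecting and ordering:
a.pid | b.doctor | a.pname | b.bill
4 | Dave | Eve | 155
4 | Dave | Pia | 155
4 | Sara | Eve | 269
4 | Sara | Pia | 269
4 | Vik | Eve | 348
4 | Vik | Pia | 348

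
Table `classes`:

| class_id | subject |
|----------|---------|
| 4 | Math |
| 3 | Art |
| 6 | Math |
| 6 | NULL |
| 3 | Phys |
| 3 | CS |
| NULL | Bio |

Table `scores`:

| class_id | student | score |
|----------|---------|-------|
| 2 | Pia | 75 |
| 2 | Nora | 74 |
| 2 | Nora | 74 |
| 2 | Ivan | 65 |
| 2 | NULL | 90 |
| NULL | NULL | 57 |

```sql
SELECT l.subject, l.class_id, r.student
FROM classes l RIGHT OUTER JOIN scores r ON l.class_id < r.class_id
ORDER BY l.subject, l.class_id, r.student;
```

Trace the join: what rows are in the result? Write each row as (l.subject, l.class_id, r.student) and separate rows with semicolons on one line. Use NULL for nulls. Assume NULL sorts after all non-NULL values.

RIGHT JOIN keeps every row from `scores`; unmatched rows get NULL for `classes`'s columns.
Matching on l.class_id < r.class_id. A NULL in a compared column never satisfies the condition.
- l row (class_id=4): no match.
- l row (class_id=3): no match.
- l row (class_id=6): no match.
- l row (class_id=6): no match.
- l row (class_id=3): no match.
- l row (class_id=3): no match.
- l row (class_id=NULL): no match.
- 6 row(s) from r found no l partner → padded with NULL.
After projecting and ordering:
l.subject | l.class_id | r.student
NULL | NULL | Ivan
NULL | NULL | Nora
NULL | NULL | Nora
NULL | NULL | Pia
NULL | NULL | NULL
NULL | NULL | NULL

(NULL, NULL, Ivan); (NULL, NULL, Nora); (NULL, NULL, Nora); (NULL, NULL, Pia); (NULL, NULL, NULL); (NULL, NULL, NULL)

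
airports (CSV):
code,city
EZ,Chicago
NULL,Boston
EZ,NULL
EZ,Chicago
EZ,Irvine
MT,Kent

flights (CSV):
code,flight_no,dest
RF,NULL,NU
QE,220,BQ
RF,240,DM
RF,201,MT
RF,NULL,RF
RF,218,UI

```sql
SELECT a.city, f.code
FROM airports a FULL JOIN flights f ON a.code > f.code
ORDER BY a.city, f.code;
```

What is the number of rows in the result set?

12

FULL OUTER JOIN keeps every row from both sides; unmatched rows get NULL for the other side's columns.
Matching on a.code > f.code. A NULL in a compared column never satisfies the condition.
Matched pairs: 0; unmatched a rows kept: 6; unmatched f rows kept: 6.
Total: 0 matched + 12 padded = 12 rows.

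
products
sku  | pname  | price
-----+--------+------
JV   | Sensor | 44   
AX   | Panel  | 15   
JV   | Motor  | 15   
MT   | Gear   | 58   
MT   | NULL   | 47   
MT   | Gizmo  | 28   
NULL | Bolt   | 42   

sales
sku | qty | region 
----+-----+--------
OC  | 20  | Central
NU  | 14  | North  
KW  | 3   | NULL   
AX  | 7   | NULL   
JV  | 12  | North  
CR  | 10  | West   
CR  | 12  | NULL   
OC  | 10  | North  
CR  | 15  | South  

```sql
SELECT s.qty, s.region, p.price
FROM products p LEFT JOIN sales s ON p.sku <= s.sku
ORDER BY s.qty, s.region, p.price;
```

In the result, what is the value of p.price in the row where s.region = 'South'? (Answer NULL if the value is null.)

LEFT JOIN keeps every row from `products`; unmatched rows get NULL for `sales`'s columns.
Matching on p.sku <= s.sku. A NULL in a compared column never satisfies the condition.
Matched pairs: 28; unmatched p rows kept: 1.

15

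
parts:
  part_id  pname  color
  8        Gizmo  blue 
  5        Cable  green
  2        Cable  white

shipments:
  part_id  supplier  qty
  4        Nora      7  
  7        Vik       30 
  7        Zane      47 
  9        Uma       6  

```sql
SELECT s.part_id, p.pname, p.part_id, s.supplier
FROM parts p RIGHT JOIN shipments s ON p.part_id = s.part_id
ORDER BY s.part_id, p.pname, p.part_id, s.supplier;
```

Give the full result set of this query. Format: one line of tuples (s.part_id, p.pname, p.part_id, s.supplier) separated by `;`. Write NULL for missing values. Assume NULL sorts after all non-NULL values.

(4, NULL, NULL, Nora); (7, NULL, NULL, Vik); (7, NULL, NULL, Zane); (9, NULL, NULL, Uma)

RIGHT JOIN keeps every row from `shipments`; unmatched rows get NULL for `parts`'s columns.
Matching on p.part_id = s.part_id.
- p row (part_id=8): no match.
- p row (part_id=5): no match.
- p row (part_id=2): no match.
- plus 4 unmatched s row(s), each kept with NULL p columns.
After projecting and ordering:
s.part_id | p.pname | p.part_id | s.supplier
4 | NULL | NULL | Nora
7 | NULL | NULL | Vik
7 | NULL | NULL | Zane
9 | NULL | NULL | Uma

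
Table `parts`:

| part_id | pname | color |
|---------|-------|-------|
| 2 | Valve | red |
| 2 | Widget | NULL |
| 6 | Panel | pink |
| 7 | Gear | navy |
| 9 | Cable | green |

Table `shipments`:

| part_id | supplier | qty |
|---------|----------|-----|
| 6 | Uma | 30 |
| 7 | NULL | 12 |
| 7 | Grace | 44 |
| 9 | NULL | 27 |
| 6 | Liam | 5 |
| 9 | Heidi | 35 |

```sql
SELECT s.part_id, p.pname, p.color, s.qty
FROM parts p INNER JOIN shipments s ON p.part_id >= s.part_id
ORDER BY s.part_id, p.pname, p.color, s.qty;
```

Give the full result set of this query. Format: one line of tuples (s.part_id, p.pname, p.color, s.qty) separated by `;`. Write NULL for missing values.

(6, Cable, green, 5); (6, Cable, green, 30); (6, Gear, navy, 5); (6, Gear, navy, 30); (6, Panel, pink, 5); (6, Panel, pink, 30); (7, Cable, green, 12); (7, Cable, green, 44); (7, Gear, navy, 12); (7, Gear, navy, 44); (9, Cable, green, 27); (9, Cable, green, 35)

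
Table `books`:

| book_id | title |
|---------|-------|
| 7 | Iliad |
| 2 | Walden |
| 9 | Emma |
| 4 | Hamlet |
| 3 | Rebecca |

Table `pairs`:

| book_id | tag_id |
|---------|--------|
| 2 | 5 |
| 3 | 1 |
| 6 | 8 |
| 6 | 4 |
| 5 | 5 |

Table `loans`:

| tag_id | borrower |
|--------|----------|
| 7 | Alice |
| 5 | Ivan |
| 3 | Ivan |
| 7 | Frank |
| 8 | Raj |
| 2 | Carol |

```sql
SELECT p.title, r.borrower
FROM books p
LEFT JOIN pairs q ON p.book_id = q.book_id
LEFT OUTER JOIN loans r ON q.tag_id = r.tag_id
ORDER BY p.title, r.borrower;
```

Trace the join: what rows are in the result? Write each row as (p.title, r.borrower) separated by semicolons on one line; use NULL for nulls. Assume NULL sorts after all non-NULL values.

Evaluate left to right. First `books p LEFT JOIN pairs q` on book_id: 5 row(s).
Then LEFT JOIN `loans r` on tag_id: each of those 5 rows is kept; rows whose q.tag_id has no match in r get NULL for r's columns.

(Emma, NULL); (Hamlet, NULL); (Iliad, NULL); (Rebecca, NULL); (Walden, Ivan)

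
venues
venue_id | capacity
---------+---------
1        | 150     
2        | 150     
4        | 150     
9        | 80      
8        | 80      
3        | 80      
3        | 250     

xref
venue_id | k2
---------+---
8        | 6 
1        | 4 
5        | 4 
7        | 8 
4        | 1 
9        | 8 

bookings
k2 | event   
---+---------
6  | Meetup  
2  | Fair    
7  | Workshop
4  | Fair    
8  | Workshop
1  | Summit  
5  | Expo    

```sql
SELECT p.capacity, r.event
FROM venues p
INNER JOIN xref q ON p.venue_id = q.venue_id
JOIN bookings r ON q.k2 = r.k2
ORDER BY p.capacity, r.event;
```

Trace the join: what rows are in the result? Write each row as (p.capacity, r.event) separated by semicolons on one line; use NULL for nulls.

(80, Meetup); (80, Workshop); (150, Fair); (150, Summit)

Evaluate left to right. First `venues p INNER JOIN xref q` on venue_id: 4 row(s).
Then INNER JOIN `bookings r` on k2: keep only rows whose q.k2 appears in r.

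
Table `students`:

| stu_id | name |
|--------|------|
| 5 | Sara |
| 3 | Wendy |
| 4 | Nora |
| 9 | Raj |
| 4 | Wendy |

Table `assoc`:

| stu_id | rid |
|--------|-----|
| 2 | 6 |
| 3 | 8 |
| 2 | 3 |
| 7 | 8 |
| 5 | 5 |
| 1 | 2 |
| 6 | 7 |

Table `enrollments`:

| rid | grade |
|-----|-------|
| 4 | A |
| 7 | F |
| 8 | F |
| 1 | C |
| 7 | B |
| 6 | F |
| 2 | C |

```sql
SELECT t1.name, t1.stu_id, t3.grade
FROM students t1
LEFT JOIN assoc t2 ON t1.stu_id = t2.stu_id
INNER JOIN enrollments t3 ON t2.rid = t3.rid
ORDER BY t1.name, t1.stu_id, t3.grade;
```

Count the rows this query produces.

1

Evaluate left to right. First `students t1 LEFT JOIN assoc t2` on stu_id: 5 row(s).
Then INNER JOIN `enrollments t3` on rid: keep only rows whose t2.rid appears in t3.
Result: 1 row(s).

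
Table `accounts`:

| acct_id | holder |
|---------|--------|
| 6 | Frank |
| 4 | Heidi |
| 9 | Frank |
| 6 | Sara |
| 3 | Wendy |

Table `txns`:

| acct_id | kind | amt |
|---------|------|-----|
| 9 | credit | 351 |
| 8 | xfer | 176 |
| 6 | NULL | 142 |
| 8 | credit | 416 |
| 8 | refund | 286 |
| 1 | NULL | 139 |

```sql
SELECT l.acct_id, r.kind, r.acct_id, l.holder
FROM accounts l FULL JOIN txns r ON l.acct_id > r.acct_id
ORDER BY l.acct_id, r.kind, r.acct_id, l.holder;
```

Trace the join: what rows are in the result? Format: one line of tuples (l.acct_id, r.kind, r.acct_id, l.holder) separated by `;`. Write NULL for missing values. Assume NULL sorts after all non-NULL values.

FULL OUTER JOIN keeps every row from both sides; unmatched rows get NULL for the other side's columns.
Matching on l.acct_id > r.acct_id.
Matched pairs: 9; unmatched l rows kept: 0; unmatched r rows kept: 1.

(3, NULL, 1, Wendy); (4, NULL, 1, Heidi); (6, NULL, 1, Frank); (6, NULL, 1, Sara); (9, credit, 8, Frank); (9, refund, 8, Frank); (9, xfer, 8, Frank); (9, NULL, 1, Frank); (9, NULL, 6, Frank); (NULL, credit, 9, NULL)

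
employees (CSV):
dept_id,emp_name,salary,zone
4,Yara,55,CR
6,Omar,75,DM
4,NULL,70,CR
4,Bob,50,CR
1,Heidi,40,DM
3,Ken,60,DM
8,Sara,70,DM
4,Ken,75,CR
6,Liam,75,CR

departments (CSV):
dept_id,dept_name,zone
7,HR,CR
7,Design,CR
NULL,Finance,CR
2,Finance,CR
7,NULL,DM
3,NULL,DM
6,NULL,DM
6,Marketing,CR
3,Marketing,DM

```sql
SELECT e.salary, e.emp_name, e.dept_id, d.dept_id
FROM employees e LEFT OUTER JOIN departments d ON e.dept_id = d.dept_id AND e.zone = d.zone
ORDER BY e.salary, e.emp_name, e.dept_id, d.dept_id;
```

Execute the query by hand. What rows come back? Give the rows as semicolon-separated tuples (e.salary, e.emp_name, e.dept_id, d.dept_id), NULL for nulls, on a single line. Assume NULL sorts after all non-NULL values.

LEFT JOIN keeps every row from `employees`; unmatched rows get NULL for `departments`'s columns.
Matching on e.dept_id = d.dept_id AND e.zone = d.zone. A NULL in a compared column never satisfies the condition.
Matched pairs: 4; unmatched e rows kept: 6.

(40, Heidi, 1, NULL); (50, Bob, 4, NULL); (55, Yara, 4, NULL); (60, Ken, 3, 3); (60, Ken, 3, 3); (70, Sara, 8, NULL); (70, NULL, 4, NULL); (75, Ken, 4, NULL); (75, Liam, 6, 6); (75, Omar, 6, 6)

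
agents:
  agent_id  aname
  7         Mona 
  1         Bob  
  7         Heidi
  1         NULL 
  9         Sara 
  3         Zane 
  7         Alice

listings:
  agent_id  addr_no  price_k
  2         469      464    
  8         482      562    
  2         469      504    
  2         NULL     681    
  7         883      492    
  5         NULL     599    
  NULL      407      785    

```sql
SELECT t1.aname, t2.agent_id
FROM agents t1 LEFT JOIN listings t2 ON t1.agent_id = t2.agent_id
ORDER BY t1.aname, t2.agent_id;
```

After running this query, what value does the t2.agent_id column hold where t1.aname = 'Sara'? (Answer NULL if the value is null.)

NULL

LEFT JOIN keeps every row from `agents`; unmatched rows get NULL for `listings`'s columns.
Matching on t1.agent_id = t2.agent_id. A NULL in a compared column never satisfies the condition.
Matched pairs: 3; unmatched t1 rows kept: 4.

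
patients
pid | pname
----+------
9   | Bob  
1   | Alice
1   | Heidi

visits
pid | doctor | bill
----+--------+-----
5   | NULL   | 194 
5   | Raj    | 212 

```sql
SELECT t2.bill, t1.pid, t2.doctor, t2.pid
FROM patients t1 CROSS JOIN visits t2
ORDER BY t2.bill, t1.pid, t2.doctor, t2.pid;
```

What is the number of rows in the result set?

CROSS JOIN pairs every row of `patients` with every row of `visits`: 3 × 2 = 6 rows.

6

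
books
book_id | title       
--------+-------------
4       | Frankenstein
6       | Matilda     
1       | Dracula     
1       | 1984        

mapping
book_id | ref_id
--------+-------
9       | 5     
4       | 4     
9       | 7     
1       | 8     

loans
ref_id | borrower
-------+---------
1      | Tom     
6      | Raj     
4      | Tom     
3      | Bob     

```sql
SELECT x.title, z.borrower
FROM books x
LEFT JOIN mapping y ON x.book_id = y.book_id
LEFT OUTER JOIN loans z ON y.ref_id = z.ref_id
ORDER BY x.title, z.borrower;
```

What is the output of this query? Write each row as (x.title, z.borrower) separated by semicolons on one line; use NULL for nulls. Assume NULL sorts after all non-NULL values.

(1984, NULL); (Dracula, NULL); (Frankenstein, Tom); (Matilda, NULL)

Joins associate left-to-right: books LEFT JOIN mapping on book_id gives 4 intermediate row(s).
Then LEFT JOIN `loans z` on ref_id: each of those 4 rows is kept; rows whose y.ref_id has no match in z get NULL for z's columns.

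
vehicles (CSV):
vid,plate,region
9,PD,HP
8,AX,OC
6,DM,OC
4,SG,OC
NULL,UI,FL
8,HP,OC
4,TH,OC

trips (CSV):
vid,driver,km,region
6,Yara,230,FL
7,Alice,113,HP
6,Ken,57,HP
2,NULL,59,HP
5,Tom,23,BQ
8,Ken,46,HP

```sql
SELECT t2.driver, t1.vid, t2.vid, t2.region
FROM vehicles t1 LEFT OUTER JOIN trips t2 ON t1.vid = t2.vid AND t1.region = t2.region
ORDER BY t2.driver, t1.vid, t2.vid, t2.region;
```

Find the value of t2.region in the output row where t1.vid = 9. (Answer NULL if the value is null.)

LEFT JOIN keeps every row from `vehicles`; unmatched rows get NULL for `trips`'s columns.
Matching on t1.vid = t2.vid AND t1.region = t2.region. A NULL in a compared column never satisfies the condition.
- t1 row (vid=9, region=HP): no match → kept, t2 columns NULL.
- t1 row (vid=8, region=OC): no match → kept, t2 columns NULL.
- t1 row (vid=6, region=OC): no match → kept, t2 columns NULL.
- t1 row (vid=4, region=OC): no match → kept, t2 columns NULL.
- t1 row (vid=NULL, region=FL): no match → kept, t2 columns NULL.
- t1 row (vid=8, region=OC): no match → kept, t2 columns NULL.
- t1 row (vid=4, region=OC): no match → kept, t2 columns NULL.

NULL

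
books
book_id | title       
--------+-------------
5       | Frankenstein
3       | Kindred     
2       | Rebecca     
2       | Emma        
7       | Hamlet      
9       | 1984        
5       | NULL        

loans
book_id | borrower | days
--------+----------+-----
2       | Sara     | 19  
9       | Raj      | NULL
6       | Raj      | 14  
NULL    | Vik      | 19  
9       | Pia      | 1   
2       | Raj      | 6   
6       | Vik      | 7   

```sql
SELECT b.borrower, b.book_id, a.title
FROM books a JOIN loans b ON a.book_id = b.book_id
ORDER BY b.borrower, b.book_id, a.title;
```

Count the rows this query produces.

6

INNER JOIN keeps only pairs where the ON condition holds.
Matching on a.book_id = b.book_id. A NULL in a compared column never satisfies the condition.
- a (book_id=5) has no partner → excluded.
- a (book_id=3) has no partner → excluded.
- a (book_id=2) pairs with 2 row(s) of b.
- a (book_id=2) pairs with 2 row(s) of b.
- a (book_id=7) has no partner → excluded.
- a (book_id=9) pairs with 2 row(s) of b.
- a (book_id=5) has no partner → excluded.
Total: 6 rows.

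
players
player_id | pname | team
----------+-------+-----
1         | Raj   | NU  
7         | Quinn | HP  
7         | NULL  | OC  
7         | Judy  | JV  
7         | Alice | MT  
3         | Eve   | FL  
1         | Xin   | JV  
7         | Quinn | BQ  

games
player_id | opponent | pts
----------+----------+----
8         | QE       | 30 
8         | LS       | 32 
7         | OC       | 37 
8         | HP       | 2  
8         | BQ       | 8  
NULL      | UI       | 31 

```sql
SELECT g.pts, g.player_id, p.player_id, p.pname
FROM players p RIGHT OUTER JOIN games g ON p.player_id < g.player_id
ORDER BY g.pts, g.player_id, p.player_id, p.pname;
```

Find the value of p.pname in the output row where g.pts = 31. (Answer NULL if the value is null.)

NULL

RIGHT JOIN keeps every row from `games`; unmatched rows get NULL for `players`'s columns.
Matching on p.player_id < g.player_id. A NULL in a compared column never satisfies the condition.
- player_id=1: 5 matching g row(s), so 5 row(s) emitted.
- player_id=7: 4 matching g row(s), so 4 row(s) emitted.
- player_id=7: 4 matching g row(s), so 4 row(s) emitted.
- player_id=7: 4 matching g row(s), so 4 row(s) emitted.
- player_id=7: 4 matching g row(s), so 4 row(s) emitted.
- player_id=3: 5 matching g row(s), so 5 row(s) emitted.
- player_id=1: 5 matching g row(s), so 5 row(s) emitted.
- player_id=7: 4 matching g row(s), so 4 row(s) emitted.
- plus 1 unmatched g row(s), each kept with NULL p columns.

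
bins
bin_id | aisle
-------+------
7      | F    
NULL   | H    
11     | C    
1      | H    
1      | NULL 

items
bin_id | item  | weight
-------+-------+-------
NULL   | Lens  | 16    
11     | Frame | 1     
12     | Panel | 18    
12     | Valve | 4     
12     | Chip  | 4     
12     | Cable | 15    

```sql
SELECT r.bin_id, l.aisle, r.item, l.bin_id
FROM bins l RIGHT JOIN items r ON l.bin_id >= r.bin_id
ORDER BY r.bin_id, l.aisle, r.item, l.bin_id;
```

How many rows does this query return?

6

RIGHT JOIN keeps every row from `items`; unmatched rows get NULL for `bins`'s columns.
Matching on l.bin_id >= r.bin_id. A NULL in a compared column never satisfies the condition.
- bin_id=7: no matching r row.
- bin_id=NULL: no matching r row.
- bin_id=11: 1 matching r row(s), so 1 row(s) emitted.
- bin_id=1: no matching r row.
- bin_id=1: no matching r row.
- plus 5 unmatched r row(s), each kept with NULL l columns.
Total: 1 matched + 5 padded = 6 rows.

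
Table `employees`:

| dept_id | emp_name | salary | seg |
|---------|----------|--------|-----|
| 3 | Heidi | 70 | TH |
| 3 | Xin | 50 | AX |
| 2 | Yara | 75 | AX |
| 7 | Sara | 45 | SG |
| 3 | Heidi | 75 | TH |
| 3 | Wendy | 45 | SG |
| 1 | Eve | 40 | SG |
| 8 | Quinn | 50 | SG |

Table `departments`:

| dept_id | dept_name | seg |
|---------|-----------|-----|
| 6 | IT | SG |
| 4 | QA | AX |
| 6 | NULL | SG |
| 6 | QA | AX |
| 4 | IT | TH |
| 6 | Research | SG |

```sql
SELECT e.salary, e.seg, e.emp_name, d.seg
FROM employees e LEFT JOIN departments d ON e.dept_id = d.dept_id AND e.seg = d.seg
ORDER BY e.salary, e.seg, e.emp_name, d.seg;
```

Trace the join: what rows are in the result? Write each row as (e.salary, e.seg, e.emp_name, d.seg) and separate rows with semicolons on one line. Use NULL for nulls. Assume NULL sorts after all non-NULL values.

(40, SG, Eve, NULL); (45, SG, Sara, NULL); (45, SG, Wendy, NULL); (50, AX, Xin, NULL); (50, SG, Quinn, NULL); (70, TH, Heidi, NULL); (75, AX, Yara, NULL); (75, TH, Heidi, NULL)

LEFT JOIN keeps every row from `employees`; unmatched rows get NULL for `departments`'s columns.
Matching on e.dept_id = d.dept_id AND e.seg = d.seg.
- e row (dept_id=3, seg=TH): no match → kept, d columns NULL.
- e row (dept_id=3, seg=AX): no match → kept, d columns NULL.
- e row (dept_id=2, seg=AX): no match → kept, d columns NULL.
- e row (dept_id=7, seg=SG): no match → kept, d columns NULL.
- e row (dept_id=3, seg=TH): no match → kept, d columns NULL.
- e row (dept_id=3, seg=SG): no match → kept, d columns NULL.
- e row (dept_id=1, seg=SG): no match → kept, d columns NULL.
- e row (dept_id=8, seg=SG): no match → kept, d columns NULL.
After projecting and ordering:
e.salary | e.seg | e.emp_name | d.seg
40 | SG | Eve | NULL
45 | SG | Sara | NULL
45 | SG | Wendy | NULL
50 | AX | Xin | NULL
50 | SG | Quinn | NULL
70 | TH | Heidi | NULL
75 | AX | Yara | NULL
75 | TH | Heidi | NULL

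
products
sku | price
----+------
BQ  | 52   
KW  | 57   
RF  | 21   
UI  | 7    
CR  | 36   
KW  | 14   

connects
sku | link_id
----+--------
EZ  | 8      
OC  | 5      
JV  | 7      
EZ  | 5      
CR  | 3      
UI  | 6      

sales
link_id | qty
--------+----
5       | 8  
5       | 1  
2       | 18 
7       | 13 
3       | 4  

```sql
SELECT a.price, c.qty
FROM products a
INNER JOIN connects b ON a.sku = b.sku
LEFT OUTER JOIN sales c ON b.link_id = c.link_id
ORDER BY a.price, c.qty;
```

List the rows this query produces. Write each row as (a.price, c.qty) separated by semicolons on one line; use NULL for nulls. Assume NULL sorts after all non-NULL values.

(7, NULL); (36, 4)

Joins associate left-to-right: products INNER JOIN connects on sku gives 2 intermediate row(s).
Then LEFT JOIN `sales c` on link_id: each of those 2 rows is kept; rows whose b.link_id has no match in c get NULL for c's columns.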